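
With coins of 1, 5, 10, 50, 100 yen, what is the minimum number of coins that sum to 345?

345 − 3×100→45 − 4×10→5 − 1×5→0
Total coins = 3 + 4 + 1 = 8

8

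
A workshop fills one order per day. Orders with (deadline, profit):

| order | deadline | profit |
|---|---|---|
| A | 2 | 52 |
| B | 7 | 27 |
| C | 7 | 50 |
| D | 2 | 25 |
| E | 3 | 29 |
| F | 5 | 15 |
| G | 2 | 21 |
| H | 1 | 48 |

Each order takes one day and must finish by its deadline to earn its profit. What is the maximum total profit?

Profit order: A=52 C=50 H=48 E=29 B=27 D=25 G=21 F=15
Assign: A→slot 2, C→slot 7, H→slot 1, E→slot 3, B→slot 6, D skipped, G skipped, F→slot 5.
Slots: [1:H] [2:A] [3:E] [5:F] [6:B] [7:C]
Profit = 48 + 52 + 29 + 15 + 27 + 50 = 221

221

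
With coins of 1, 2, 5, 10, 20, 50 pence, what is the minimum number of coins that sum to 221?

6

Use the largest denomination that fits, subtract, and repeat.
221 = 4×50 + 1×20 + 1×1
Total coins = 4 + 1 + 1 = 6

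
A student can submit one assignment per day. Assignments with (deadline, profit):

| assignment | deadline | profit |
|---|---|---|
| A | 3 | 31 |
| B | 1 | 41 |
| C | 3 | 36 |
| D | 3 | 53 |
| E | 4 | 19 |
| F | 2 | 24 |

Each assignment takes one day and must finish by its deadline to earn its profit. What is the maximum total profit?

149

Sort by profit descending; place each in the latest free slot ≤ its deadline.
Profit order: D=53 B=41 C=36 A=31 F=24 E=19
Assign: D→slot 3, B→slot 1, C→slot 2, A skipped, F skipped, E→slot 4.
Slots: [1:B] [2:C] [3:D] [4:E]
Profit = 41 + 36 + 53 + 19 = 149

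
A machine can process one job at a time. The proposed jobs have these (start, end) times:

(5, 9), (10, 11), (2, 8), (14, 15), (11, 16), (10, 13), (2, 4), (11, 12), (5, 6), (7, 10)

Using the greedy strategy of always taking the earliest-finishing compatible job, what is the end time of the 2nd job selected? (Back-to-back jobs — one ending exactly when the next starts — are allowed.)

Sorted by end: (2,4)  (5,6)  (2,8)  (5,9)  (7,10)  (10,11)  (11,12)  (10,13)  (14,15)  (11,16)
take (2,4); take (5,6); skip (5,9); take (7,10); take (10,11); take (11,12); skip (10,13); take (14,15); skip (11,16).
Selected: (2,4) (5,6) (7,10) (10,11) (11,12) (14,15)

6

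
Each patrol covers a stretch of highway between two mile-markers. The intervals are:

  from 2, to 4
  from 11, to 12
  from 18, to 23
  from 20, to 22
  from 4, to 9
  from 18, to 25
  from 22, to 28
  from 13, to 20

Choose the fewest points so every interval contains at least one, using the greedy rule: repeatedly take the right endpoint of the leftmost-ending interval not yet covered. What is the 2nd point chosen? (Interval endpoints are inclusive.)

Sorted: [2,4] [4,9] [11,12] [13,20] [20,22] [18,23] [18,25] [22,28]
{[2,4],[4,9]} hit by 4; {[11,12]} hit by 12; {[13,20],[20,22],[18,23],[18,25]} hit by 20; {[22,28]} hit by 28.
Points: 4, 12, 20, 28 (4 total).

12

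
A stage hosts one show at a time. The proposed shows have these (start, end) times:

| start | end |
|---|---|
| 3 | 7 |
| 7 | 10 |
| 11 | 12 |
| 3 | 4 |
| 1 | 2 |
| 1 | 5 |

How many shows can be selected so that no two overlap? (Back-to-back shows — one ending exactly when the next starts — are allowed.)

Sort by end time and greedily take each interval whose start is ≥ the last chosen end.
By end time: (1,2), (3,4), (1,5), (3,7), (7,10), (11,12).
Pick (1,2); next start ≥ 2 → (3,4); next start ≥ 4 → (7,10); next start ≥ 10 → (11,12).
Selected 4 shows.

4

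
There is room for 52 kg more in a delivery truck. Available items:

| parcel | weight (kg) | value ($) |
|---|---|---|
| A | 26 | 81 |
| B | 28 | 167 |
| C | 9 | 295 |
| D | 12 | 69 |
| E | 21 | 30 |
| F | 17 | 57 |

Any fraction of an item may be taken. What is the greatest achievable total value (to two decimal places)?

Ratios (sorted): C 32.78, B 5.96, D 5.75, F 3.35, A 3.12, E 1.43
take C (9 @ 295); take B (28 @ 167); take D (12 @ 69); take 3/17 of F → 10.06. Capacity used 52/52.
Total value = 541.06

541.06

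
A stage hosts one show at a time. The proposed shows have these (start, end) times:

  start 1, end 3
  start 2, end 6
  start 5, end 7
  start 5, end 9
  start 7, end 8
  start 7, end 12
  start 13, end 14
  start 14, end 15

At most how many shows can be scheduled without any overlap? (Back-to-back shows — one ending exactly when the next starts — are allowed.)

5

Greedy by earliest finish: after sorting by end time, pick each interval compatible with the last pick.
By end time: (1,3), (2,6), (5,7), (7,8), (5,9), (7,12), (13,14), (14,15).
Pick (1,3); next start ≥ 3 → (5,7); next start ≥ 7 → (7,8); next start ≥ 8 → (13,14); next start ≥ 14 → (14,15).
Selected 5 shows.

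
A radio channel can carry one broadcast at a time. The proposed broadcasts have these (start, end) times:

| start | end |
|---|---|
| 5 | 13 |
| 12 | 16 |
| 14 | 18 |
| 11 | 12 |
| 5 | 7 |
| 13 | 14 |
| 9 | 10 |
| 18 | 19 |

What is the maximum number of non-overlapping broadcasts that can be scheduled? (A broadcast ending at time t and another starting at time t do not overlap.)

6

By end time: (5,7), (9,10), (11,12), (5,13), (13,14), (12,16), (14,18), (18,19).
Pick (5,7); next start ≥ 7 → (9,10); next start ≥ 10 → (11,12); next start ≥ 12 → (13,14); next start ≥ 14 → (14,18); next start ≥ 18 → (18,19).
Selected 6 broadcasts.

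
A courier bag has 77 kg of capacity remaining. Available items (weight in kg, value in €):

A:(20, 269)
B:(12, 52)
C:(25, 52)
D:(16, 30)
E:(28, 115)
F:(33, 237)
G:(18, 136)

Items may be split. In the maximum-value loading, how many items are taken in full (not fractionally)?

3

Greedy by value/weight ratio, highest first.
Ratios (sorted): A 13.45, G 7.56, F 7.18, B 4.33, E 4.11, C 2.08, D 1.88
take A (20 @ 269); take G (18 @ 136); take F (33 @ 237); take 6/12 of B → 26.00. Capacity used 77/77.
3 item(s) taken whole; one partial (take 6/12 of B).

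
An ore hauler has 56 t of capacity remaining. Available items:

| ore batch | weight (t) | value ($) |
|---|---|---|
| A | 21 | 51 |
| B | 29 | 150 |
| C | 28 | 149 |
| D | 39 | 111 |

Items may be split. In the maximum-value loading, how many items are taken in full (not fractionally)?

Sort by value per unit weight and fill in that order.
Order: C (149/28=5.32) > B (150/29=5.17) > D (111/39=2.85) > A (51/21=2.43)
Fill: take C (28 @ 149) → take 28/29 of B → 144.83; 56/56 used.
1 item(s) taken whole; one partial (take 28/29 of B).

1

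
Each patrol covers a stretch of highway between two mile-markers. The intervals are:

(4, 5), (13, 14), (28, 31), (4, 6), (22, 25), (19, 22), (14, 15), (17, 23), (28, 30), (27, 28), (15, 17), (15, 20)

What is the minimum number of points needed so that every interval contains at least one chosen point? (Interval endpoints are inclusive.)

5

Process intervals by earliest right end; each time one isn't hit yet, stab at its right endpoint.
Sorted: [4,5] [4,6] [13,14] [14,15] [15,17] [15,20] [19,22] [17,23] [22,25] [27,28] [28,30] [28,31]
{[4,5],[4,6]} hit by 5; {[13,14],[14,15]} hit by 14; {[15,17],[15,20]} hit by 17; {[19,22],[17,23],[22,25]} hit by 22; {[27,28],[28,30],[28,31]} hit by 28.
Points: 5, 14, 17, 22, 28 (5 total).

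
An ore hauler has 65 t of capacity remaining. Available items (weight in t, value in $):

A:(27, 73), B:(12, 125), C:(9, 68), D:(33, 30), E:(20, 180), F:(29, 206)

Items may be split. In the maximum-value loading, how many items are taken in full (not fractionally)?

Ratios (sorted): B 10.42, E 9.00, C 7.56, F 7.10, A 2.70, D 0.91
take B (12 @ 125); take E (20 @ 180); take C (9 @ 68); take 24/29 of F → 170.48. Capacity used 65/65.
3 item(s) taken whole; one partial (take 24/29 of F).

3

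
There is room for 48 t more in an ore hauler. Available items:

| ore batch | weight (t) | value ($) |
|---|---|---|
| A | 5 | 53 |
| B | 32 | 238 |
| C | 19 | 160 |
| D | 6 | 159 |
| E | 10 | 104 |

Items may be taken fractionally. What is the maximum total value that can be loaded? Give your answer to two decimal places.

Ratios (sorted): D 26.50, A 10.60, E 10.40, C 8.42, B 7.44
take D (6 @ 159); take A (5 @ 53); take E (10 @ 104); take C (19 @ 160); take 8/32 of B → 59.50. Capacity used 48/48.
Total value = 535.50

535.50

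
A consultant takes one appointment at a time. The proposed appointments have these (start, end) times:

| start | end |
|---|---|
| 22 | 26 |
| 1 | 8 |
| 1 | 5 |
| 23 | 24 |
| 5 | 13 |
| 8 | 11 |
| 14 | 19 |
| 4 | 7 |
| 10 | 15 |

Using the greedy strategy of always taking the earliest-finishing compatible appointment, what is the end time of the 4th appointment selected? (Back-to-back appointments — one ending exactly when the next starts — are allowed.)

Sort by end time and greedily take each interval whose start is ≥ the last chosen end.
Sorted by end: (1,5)  (4,7)  (1,8)  (8,11)  (5,13)  (10,15)  (14,19)  (23,24)  (22,26)
take (1,5); take (8,11); take (14,19); take (23,24).
Selected: (1,5) (8,11) (14,19) (23,24)

24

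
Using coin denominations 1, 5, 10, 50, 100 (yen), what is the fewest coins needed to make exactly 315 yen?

5

Greedy: take as many of the largest coin as possible, then repeat with the remainder.
315 − 3×100→15 − 1×10→5 − 1×5→0
Total coins = 3 + 1 + 1 = 5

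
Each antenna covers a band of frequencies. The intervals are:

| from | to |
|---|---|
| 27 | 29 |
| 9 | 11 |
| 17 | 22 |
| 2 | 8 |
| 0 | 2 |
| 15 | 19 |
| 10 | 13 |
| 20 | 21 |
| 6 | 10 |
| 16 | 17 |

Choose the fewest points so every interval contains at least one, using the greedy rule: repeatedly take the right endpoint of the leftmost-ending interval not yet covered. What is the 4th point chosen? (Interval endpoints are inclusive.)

21

Sorted: [0,2] [2,8] [6,10] [9,11] [10,13] [16,17] [15,19] [20,21] [17,22] [27,29]
{[0,2],[2,8]} hit by 2; {[6,10],[9,11],[10,13]} hit by 10; {[16,17],[15,19]} hit by 17; {[20,21],[17,22]} hit by 21; {[27,29]} hit by 29.
Points: 2, 10, 17, 21, 29 (5 total).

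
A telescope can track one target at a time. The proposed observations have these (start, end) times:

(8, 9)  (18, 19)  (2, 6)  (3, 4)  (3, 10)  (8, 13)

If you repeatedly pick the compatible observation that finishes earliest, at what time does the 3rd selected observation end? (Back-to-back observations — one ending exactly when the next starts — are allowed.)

19

Sorted by end: (3,4)  (2,6)  (8,9)  (3,10)  (8,13)  (18,19)
take (3,4); take (8,9); skip (3,10); take (18,19).
Selected: (3,4) (8,9) (18,19)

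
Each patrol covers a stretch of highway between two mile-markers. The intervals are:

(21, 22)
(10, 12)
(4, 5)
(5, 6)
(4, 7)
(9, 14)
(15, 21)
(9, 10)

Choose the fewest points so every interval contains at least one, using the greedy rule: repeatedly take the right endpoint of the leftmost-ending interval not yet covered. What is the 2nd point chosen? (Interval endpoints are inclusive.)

10

Sort by right endpoint; whenever an interval is uncovered, place a point at its right end.
Sorted: [4,5] [5,6] [4,7] [9,10] [10,12] [9,14] [15,21] [21,22]
{[4,5],[5,6],[4,7]} hit by 5; {[9,10],[10,12],[9,14]} hit by 10; {[15,21],[21,22]} hit by 21.
Points: 5, 10, 21 (3 total).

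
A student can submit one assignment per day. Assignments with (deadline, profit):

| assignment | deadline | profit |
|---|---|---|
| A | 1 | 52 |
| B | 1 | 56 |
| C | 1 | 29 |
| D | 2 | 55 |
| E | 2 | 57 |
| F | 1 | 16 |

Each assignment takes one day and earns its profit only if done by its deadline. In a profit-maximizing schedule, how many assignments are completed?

2

Profit order: E=57 B=56 D=55 A=52 C=29 F=16
Assign: E→slot 2, B→slot 1, D skipped, A skipped, C skipped, F skipped.
Slots: [1:B] [2:E]
2 of 6 scheduled.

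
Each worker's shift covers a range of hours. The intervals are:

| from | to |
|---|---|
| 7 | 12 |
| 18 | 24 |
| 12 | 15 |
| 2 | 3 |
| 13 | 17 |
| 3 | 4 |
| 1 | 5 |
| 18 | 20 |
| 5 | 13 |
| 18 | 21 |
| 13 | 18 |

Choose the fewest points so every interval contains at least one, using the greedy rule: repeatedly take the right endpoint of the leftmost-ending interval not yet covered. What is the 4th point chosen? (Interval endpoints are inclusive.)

20

Sort by right endpoint; whenever an interval is uncovered, place a point at its right end.
By right end: [2,3]  [3,4]  [1,5]  [7,12]  [5,13]  [12,15]  [13,17]  [13,18]  [18,20]  [18,21]  [18,24]
[2,3] uncovered → point at 3; [7,12] uncovered → point at 12; [13,17] uncovered → point at 17; [18,20] uncovered → point at 20.
Points: 3, 12, 17, 20 (4 total).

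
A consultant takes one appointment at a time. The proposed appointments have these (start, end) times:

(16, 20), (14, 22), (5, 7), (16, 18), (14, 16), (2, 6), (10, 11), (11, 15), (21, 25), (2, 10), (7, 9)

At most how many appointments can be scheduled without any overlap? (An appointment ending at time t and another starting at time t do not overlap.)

Order by finish time; keep every interval that doesn't clash with the previous kept one.
By end time: (2,6), (5,7), (7,9), (2,10), (10,11), (11,15), (14,16), (16,18), (16,20), (14,22), (21,25).
Pick (2,6); next start ≥ 6 → (7,9); next start ≥ 9 → (10,11); next start ≥ 11 → (11,15); next start ≥ 15 → (16,18); next start ≥ 18 → (21,25).
Selected 6 appointments.

6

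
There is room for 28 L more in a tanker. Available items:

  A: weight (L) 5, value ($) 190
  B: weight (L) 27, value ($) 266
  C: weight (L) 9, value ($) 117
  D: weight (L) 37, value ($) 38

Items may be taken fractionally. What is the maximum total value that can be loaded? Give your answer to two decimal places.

444.93

Greedy by value/weight ratio, highest first.
Ratios (sorted): A 38.00, C 13.00, B 9.85, D 1.03
take A (5 @ 190); take C (9 @ 117); take 14/27 of B → 137.93. Capacity used 28/28.
Total value = 444.93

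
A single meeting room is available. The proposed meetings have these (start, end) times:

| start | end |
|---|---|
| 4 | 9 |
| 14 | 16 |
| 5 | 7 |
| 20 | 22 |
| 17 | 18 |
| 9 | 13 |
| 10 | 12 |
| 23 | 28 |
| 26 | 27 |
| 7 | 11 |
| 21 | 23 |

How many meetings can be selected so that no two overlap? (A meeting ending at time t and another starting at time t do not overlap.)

By end time: (5,7), (4,9), (7,11), (10,12), (9,13), (14,16), (17,18), (20,22), (21,23), (26,27), (23,28).
Pick (5,7); next start ≥ 7 → (7,11); next start ≥ 11 → (14,16); next start ≥ 16 → (17,18); next start ≥ 18 → (20,22); next start ≥ 22 → (26,27).
Selected 6 meetings.

6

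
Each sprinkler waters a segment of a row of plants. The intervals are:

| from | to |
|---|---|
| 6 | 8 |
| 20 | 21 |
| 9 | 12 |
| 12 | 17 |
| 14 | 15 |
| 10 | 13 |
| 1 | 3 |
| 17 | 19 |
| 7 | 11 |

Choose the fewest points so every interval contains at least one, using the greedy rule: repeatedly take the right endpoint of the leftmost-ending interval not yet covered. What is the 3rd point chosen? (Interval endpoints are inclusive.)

12

Sorted: [1,3] [6,8] [7,11] [9,12] [10,13] [14,15] [12,17] [17,19] [20,21]
{[1,3]} hit by 3; {[6,8],[7,11]} hit by 8; {[9,12],[10,13]} hit by 12; {[14,15],[12,17]} hit by 15; {[17,19]} hit by 19; {[20,21]} hit by 21.
Points: 3, 8, 12, 15, 19, 21 (6 total).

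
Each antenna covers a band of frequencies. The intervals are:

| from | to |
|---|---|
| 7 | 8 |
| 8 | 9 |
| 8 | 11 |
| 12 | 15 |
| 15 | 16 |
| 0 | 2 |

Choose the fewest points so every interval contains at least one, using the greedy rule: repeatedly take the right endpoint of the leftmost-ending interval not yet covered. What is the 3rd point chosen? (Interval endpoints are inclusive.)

By right end: [0,2]  [7,8]  [8,9]  [8,11]  [12,15]  [15,16]
[0,2] uncovered → point at 2; [7,8] uncovered → point at 8; [12,15] uncovered → point at 15.
Points: 2, 8, 15 (3 total).

15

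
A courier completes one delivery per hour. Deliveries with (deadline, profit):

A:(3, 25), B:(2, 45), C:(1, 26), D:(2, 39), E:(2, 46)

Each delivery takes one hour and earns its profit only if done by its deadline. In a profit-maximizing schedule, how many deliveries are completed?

Profit order: E=46 B=45 D=39 C=26 A=25
Assign: E→slot 2, B→slot 1, D skipped, C skipped, A→slot 3.
Slots: [1:B] [2:E] [3:A]
3 of 5 scheduled.

3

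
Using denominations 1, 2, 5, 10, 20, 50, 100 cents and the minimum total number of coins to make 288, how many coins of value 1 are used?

Greedy: take as many of the largest coin as possible, then repeat with the remainder.
288 = 2×100 + 1×50 + 1×20 + 1×10 + 1×5 + 1×2 + 1×1
Count of 1: 1

1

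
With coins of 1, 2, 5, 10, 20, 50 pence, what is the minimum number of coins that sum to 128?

6

Greedy: take as many of the largest coin as possible, then repeat with the remainder.
128 = 2×50 + 1×20 + 1×5 + 1×2 + 1×1
Total coins = 2 + 1 + 1 + 1 + 1 = 6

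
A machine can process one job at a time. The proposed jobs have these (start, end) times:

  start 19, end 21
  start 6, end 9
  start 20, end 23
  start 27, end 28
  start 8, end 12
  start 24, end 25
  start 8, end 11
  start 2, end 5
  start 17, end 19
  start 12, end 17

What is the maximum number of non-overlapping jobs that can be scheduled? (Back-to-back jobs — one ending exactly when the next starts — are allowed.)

7

Greedy by earliest finish: after sorting by end time, pick each interval compatible with the last pick.
Sorted by end: (2,5)  (6,9)  (8,11)  (8,12)  (12,17)  (17,19)  (19,21)  (20,23)  (24,25)  (27,28)
take (2,5); take (6,9); skip (8,12); take (12,17); take (17,19); take (19,21); take (24,25); take (27,28).
Selected 7 jobs.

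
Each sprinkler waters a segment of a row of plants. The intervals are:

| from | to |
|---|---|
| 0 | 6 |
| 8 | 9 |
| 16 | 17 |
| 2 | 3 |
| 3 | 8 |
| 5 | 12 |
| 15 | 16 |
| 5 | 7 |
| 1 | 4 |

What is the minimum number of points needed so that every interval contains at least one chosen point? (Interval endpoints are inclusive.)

4

Sorted: [2,3] [1,4] [0,6] [5,7] [3,8] [8,9] [5,12] [15,16] [16,17]
{[2,3],[1,4],[0,6]} hit by 3; {[5,7],[3,8]} hit by 7; {[8,9],[5,12]} hit by 9; {[15,16],[16,17]} hit by 16.
Points: 3, 7, 9, 16 (4 total).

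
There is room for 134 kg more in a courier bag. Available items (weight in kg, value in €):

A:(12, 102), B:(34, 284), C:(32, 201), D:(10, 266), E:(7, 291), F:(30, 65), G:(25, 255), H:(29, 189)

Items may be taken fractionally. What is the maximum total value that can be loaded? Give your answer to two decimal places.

1493.78

Sort by value per unit weight and fill in that order.
Ratios (sorted): E 41.57, D 26.60, G 10.20, A 8.50, B 8.35, H 6.52, C 6.28, F 2.17
take E (7 @ 291); take D (10 @ 266); take G (25 @ 255); take A (12 @ 102); take B (34 @ 284); take H (29 @ 189); take 17/32 of C → 106.78. Capacity used 134/134.
Total value = 1493.78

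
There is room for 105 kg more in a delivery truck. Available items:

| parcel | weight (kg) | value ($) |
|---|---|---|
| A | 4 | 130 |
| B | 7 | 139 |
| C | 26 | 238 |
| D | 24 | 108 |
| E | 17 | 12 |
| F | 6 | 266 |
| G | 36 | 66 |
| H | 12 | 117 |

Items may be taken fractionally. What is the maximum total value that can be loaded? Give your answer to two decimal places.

Greedy by value/weight ratio, highest first.
Ratios (sorted): F 44.33, A 32.50, B 19.86, H 9.75, C 9.15, D 4.50, G 1.83, E 0.71
take F (6 @ 266); take A (4 @ 130); take B (7 @ 139); take H (12 @ 117); take C (26 @ 238); take D (24 @ 108); take 26/36 of G → 47.67. Capacity used 105/105.
Total value = 1045.67

1045.67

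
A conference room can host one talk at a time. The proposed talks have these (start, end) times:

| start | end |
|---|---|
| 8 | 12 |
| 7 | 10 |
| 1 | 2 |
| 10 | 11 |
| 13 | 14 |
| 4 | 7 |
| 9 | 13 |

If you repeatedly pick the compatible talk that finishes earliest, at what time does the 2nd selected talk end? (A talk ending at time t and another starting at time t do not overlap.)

7

Sorted by end: (1,2)  (4,7)  (7,10)  (10,11)  (8,12)  (9,13)  (13,14)
take (1,2); take (4,7); take (7,10); take (10,11); take (13,14).
Selected: (1,2) (4,7) (7,10) (10,11) (13,14)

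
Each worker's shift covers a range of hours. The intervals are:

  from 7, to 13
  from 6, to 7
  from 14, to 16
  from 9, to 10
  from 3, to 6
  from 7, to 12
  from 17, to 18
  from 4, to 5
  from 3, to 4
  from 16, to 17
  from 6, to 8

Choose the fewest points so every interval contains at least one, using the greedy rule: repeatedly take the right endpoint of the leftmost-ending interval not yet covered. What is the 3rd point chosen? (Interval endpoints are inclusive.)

By right end: [3,4]  [4,5]  [3,6]  [6,7]  [6,8]  [9,10]  [7,12]  [7,13]  [14,16]  [16,17]  [17,18]
[3,4] uncovered → point at 4; [6,7] uncovered → point at 7; [9,10] uncovered → point at 10; [14,16] uncovered → point at 16; [17,18] uncovered → point at 18.
Points: 4, 7, 10, 16, 18 (5 total).

10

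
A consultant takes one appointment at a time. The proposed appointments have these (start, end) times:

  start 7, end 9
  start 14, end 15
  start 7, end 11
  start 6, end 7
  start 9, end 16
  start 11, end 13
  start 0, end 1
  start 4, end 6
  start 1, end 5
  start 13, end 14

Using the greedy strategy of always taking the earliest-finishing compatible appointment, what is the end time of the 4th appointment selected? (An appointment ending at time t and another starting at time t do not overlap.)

Sort by end time and greedily take each interval whose start is ≥ the last chosen end.
Sorted by end: (0,1)  (1,5)  (4,6)  (6,7)  (7,9)  (7,11)  (11,13)  (13,14)  (14,15)  (9,16)
take (0,1); take (1,5); take (6,7); take (7,9); take (11,13); take (13,14); take (14,15).
Selected: (0,1) (1,5) (6,7) (7,9) (11,13) (13,14) (14,15)

9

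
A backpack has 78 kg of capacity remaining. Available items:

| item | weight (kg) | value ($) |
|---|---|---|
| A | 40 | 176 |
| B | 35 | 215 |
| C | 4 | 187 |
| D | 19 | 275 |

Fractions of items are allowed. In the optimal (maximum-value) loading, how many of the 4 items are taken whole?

Sort by value per unit weight and fill in that order.
Ratios (sorted): C 46.75, D 14.47, B 6.14, A 4.40
take C (4 @ 187); take D (19 @ 275); take B (35 @ 215); take 20/40 of A → 88.00. Capacity used 78/78.
3 item(s) taken whole; one partial (take 20/40 of A).

3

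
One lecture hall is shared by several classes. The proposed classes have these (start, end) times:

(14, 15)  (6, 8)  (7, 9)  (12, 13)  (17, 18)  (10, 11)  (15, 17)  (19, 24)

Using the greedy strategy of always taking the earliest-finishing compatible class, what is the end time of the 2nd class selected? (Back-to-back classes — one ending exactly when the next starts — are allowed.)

By end time: (6,8), (7,9), (10,11), (12,13), (14,15), (15,17), (17,18), (19,24).
Pick (6,8); next start ≥ 8 → (10,11); next start ≥ 11 → (12,13); next start ≥ 13 → (14,15); next start ≥ 15 → (15,17); next start ≥ 17 → (17,18); next start ≥ 18 → (19,24).
Selected: (6,8) (10,11) (12,13) (14,15) (15,17) (17,18) (19,24)

11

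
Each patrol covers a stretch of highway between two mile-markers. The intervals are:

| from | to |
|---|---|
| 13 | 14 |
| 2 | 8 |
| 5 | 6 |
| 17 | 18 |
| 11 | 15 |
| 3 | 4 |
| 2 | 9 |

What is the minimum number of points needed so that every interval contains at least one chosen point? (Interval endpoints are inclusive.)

Process intervals by earliest right end; each time one isn't hit yet, stab at its right endpoint.
By right end: [3,4]  [5,6]  [2,8]  [2,9]  [13,14]  [11,15]  [17,18]
[3,4] uncovered → point at 4; [5,6] uncovered → point at 6; [13,14] uncovered → point at 14; [17,18] uncovered → point at 18.
Points: 4, 6, 14, 18 (4 total).

4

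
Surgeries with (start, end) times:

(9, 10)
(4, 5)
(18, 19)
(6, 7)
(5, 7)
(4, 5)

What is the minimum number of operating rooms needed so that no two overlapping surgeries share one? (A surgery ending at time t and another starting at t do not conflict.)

Count concurrent intervals with a sweep; the peak is the room count.
starts: [4, 4, 5, 6, 9, 18]
ends:   [5, 5, 7, 7, 10, 19]
s4→1 s4→2  — peak 2.

2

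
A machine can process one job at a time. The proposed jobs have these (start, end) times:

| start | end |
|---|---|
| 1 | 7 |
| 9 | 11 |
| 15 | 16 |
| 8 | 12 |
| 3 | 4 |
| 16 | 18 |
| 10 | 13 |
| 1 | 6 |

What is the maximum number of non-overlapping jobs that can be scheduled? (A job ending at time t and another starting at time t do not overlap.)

Order by finish time; keep every interval that doesn't clash with the previous kept one.
Sorted by end: (3,4)  (1,6)  (1,7)  (9,11)  (8,12)  (10,13)  (15,16)  (16,18)
take (3,4); take (9,11); skip (10,13); take (15,16); take (16,18).
Selected 4 jobs.

4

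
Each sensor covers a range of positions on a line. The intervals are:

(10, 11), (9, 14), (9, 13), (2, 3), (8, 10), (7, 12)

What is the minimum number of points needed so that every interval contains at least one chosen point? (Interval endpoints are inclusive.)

Sort by right endpoint; whenever an interval is uncovered, place a point at its right end.
Sorted: [2,3] [8,10] [10,11] [7,12] [9,13] [9,14]
{[2,3]} hit by 3; {[8,10],[10,11],[7,12],[9,13],[9,14]} hit by 10.
Points: 3, 10 (2 total).

2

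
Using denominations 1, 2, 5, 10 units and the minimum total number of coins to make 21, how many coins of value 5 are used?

0

21 − 2×10→1 − 1×1→0
Count of 5: 0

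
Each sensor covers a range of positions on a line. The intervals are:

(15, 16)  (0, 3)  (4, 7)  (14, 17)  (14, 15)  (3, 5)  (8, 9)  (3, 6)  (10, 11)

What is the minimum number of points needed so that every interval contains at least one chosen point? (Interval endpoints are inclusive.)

Sort by right endpoint; whenever an interval is uncovered, place a point at its right end.
By right end: [0,3]  [3,5]  [3,6]  [4,7]  [8,9]  [10,11]  [14,15]  [15,16]  [14,17]
[0,3] uncovered → point at 3; [4,7] uncovered → point at 7; [8,9] uncovered → point at 9; [10,11] uncovered → point at 11; [14,15] uncovered → point at 15.
Points: 3, 7, 9, 11, 15 (5 total).

5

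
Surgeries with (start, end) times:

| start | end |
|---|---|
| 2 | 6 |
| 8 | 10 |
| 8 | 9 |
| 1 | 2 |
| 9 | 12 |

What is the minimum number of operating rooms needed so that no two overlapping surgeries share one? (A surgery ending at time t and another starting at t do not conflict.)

Events (time:±→running): 1:+→1 2:-→0 2:+→1 6:-→0 8:+→1 8:+→2 … peak 2.

2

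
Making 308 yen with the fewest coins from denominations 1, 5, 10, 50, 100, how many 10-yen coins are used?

0

Use the largest denomination that fits, subtract, and repeat.
308 − 3×100→8 − 1×5→3 − 3×1→0
Count of 10: 0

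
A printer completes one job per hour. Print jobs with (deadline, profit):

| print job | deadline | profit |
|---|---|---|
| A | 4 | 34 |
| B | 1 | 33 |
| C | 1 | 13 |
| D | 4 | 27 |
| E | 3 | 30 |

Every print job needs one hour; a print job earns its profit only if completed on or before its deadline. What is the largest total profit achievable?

124

Sort by profit descending; place each in the latest free slot ≤ its deadline.
By profit: A(d4,34), B(d1,33), E(d3,30), D(d4,27), C(d1,13)
A→slot 4; B→slot 1; E→slot 3; D→slot 2; C skipped.
Profit = 33 + 27 + 30 + 34 = 124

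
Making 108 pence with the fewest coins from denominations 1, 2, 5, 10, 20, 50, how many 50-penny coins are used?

108 − 2×50→8 − 1×5→3 − 1×2→1 − 1×1→0
Count of 50: 2

2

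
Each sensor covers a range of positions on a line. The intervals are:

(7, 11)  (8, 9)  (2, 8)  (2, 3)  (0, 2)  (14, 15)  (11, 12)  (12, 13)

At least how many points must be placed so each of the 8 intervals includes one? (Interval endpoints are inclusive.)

Sort by right endpoint; whenever an interval is uncovered, place a point at its right end.
Sorted: [0,2] [2,3] [2,8] [8,9] [7,11] [11,12] [12,13] [14,15]
{[0,2],[2,3],[2,8]} hit by 2; {[8,9],[7,11]} hit by 9; {[11,12],[12,13]} hit by 12; {[14,15]} hit by 15.
Points: 2, 9, 12, 15 (4 total).

4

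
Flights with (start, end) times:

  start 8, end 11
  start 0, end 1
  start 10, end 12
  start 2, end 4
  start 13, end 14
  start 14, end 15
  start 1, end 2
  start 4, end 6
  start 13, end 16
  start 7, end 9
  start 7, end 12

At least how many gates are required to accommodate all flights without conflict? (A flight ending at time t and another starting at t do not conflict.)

Count concurrent intervals with a sweep; the peak is the room count.
Events (time:±→running): 0:+→1 1:-→0 1:+→1 2:-→0 2:+→1 4:-→0 4:+→1 6:-→0 7:+→1 7:+→2 8:+→3 … peak 3.

3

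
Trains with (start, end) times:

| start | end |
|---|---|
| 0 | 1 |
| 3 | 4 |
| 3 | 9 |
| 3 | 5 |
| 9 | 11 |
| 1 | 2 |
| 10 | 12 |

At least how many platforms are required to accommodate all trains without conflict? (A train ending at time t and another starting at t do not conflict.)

3

Events (time:±→running): 0:+→1 1:-→0 1:+→1 2:-→0 3:+→1 3:+→2 3:+→3 … peak 3.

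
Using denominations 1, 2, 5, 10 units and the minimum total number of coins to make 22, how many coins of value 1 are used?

0

Greedy: take as many of the largest coin as possible, then repeat with the remainder.
22 = 2×10 + 1×2
Count of 1: 0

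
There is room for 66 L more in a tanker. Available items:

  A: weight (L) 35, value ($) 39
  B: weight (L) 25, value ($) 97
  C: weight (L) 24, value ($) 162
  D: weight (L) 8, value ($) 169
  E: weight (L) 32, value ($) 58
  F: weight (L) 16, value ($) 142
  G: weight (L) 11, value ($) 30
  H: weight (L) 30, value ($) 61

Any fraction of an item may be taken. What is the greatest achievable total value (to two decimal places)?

Greedy by value/weight ratio, highest first.
Order: D (169/8=21.12) > F (142/16=8.88) > C (162/24=6.75) > B (97/25=3.88) > G (30/11=2.73) > H (61/30=2.03) > E (58/32=1.81) > A (39/35=1.11)
Fill: take D (8 @ 169) → take F (16 @ 142) → take C (24 @ 162) → take 18/25 of B → 69.84; 66/66 used.
Total value = 542.84

542.84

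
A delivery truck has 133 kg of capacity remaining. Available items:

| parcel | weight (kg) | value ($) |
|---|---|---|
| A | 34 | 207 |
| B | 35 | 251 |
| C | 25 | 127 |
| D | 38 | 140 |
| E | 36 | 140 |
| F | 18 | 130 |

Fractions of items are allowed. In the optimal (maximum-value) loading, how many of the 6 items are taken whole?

4

Sort by value per unit weight and fill in that order.
Order: F (130/18=7.22) > B (251/35=7.17) > A (207/34=6.09) > C (127/25=5.08) > E (140/36=3.89) > D (140/38=3.68)
Fill: take F (18 @ 130) → take B (35 @ 251) → take A (34 @ 207) → take C (25 @ 127) → take 21/36 of E → 81.67; 133/133 used.
4 item(s) taken whole; one partial (take 21/36 of E).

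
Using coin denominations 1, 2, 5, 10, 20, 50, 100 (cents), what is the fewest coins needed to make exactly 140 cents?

3

Greedy: take as many of the largest coin as possible, then repeat with the remainder.
140 = 1×100 + 2×20
Total coins = 1 + 2 = 3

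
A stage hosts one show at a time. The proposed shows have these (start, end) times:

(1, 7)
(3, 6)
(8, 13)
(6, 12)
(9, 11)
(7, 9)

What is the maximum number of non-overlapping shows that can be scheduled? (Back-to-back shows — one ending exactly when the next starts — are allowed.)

Greedy by earliest finish: after sorting by end time, pick each interval compatible with the last pick.
Sorted by end: (3,6)  (1,7)  (7,9)  (9,11)  (6,12)  (8,13)
take (3,6); skip (1,7); take (7,9); take (9,11).
Selected 3 shows.

3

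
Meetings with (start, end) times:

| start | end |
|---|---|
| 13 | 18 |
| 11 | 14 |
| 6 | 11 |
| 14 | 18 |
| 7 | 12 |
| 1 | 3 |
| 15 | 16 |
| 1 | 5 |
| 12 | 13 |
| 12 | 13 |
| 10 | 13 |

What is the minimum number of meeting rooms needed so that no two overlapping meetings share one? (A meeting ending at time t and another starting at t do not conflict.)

Events (time:±→running): 1:+→1 1:+→2 3:-→1 5:-→0 6:+→1 7:+→2 10:+→3 11:-→2 11:+→3 12:-→2 12:+→3 12:+→4 … peak 4.

4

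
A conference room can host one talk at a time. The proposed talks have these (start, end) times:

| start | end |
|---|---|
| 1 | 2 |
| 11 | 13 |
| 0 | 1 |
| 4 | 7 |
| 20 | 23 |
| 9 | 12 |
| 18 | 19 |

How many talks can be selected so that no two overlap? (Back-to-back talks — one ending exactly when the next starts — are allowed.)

6

Order by finish time; keep every interval that doesn't clash with the previous kept one.
By end time: (0,1), (1,2), (4,7), (9,12), (11,13), (18,19), (20,23).
Pick (0,1); next start ≥ 1 → (1,2); next start ≥ 2 → (4,7); next start ≥ 7 → (9,12); next start ≥ 12 → (18,19); next start ≥ 19 → (20,23).
Selected 6 talks.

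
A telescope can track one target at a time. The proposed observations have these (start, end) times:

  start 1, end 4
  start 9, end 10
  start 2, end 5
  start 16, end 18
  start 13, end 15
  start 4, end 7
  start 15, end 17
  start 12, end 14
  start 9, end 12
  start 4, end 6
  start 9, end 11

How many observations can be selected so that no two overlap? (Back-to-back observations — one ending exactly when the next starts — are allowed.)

Sort by end time and greedily take each interval whose start is ≥ the last chosen end.
By end time: (1,4), (2,5), (4,6), (4,7), (9,10), (9,11), (9,12), (12,14), (13,15), (15,17), (16,18).
Pick (1,4); next start ≥ 4 → (4,6); next start ≥ 6 → (9,10); next start ≥ 10 → (12,14); next start ≥ 14 → (15,17).
Selected 5 observations.

5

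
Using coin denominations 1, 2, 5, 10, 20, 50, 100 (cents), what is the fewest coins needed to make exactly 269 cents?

7

269 − 2×100→69 − 1×50→19 − 1×10→9 − 1×5→4 − 2×2→0
Total coins = 2 + 1 + 1 + 1 + 2 = 7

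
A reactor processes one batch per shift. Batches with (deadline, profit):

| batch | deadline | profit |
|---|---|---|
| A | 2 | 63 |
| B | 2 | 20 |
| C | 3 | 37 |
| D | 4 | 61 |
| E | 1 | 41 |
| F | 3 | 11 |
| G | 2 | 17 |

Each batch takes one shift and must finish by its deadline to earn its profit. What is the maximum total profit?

202

Profit order: A=63 D=61 E=41 C=37 B=20 G=17 F=11
Assign: A→slot 2, D→slot 4, E→slot 1, C→slot 3, B skipped, G skipped, F skipped.
Slots: [1:E] [2:A] [3:C] [4:D]
Profit = 41 + 63 + 37 + 61 = 202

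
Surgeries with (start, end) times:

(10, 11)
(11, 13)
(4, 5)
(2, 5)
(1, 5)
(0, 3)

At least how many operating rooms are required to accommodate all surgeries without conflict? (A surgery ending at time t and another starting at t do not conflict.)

Count concurrent intervals with a sweep; the peak is the room count.
starts: [0, 1, 2, 4, 10, 11]
ends:   [3, 5, 5, 5, 11, 13]
s0→1 s1→2 s2→3  — peak 3.

3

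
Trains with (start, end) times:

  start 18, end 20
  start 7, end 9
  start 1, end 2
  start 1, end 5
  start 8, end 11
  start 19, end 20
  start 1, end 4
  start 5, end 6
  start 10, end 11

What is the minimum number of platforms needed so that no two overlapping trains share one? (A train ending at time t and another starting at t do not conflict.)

3

Count concurrent intervals with a sweep; the peak is the room count.
starts: [1, 1, 1, 5, 7, 8, 10, 18, 19]
ends:   [2, 4, 5, 6, 9, 11, 11, 20, 20]
s1→1 s1→2 s1→3  — peak 3.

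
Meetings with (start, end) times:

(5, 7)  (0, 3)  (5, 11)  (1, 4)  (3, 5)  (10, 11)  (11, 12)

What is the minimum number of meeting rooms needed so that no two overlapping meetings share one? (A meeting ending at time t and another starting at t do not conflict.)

2

starts: [0, 1, 3, 5, 5, 10, 11]
ends:   [3, 4, 5, 7, 11, 11, 12]
s0→1 s1→2  — peak 2.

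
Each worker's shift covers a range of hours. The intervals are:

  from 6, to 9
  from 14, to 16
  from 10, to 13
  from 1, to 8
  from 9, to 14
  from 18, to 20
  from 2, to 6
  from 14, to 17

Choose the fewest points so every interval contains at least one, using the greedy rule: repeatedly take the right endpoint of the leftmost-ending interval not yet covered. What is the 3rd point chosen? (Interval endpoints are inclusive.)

By right end: [2,6]  [1,8]  [6,9]  [10,13]  [9,14]  [14,16]  [14,17]  [18,20]
[2,6] uncovered → point at 6; [10,13] uncovered → point at 13; [14,16] uncovered → point at 16; [18,20] uncovered → point at 20.
Points: 6, 13, 16, 20 (4 total).

16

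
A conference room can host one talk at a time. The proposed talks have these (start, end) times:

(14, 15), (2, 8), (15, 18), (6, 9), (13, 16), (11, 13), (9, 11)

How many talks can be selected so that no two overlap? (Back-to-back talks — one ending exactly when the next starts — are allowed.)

5

Order by finish time; keep every interval that doesn't clash with the previous kept one.
Sorted by end: (2,8)  (6,9)  (9,11)  (11,13)  (14,15)  (13,16)  (15,18)
take (2,8); skip (6,9); take (9,11); take (11,13); take (14,15); take (15,18).
Selected 5 talks.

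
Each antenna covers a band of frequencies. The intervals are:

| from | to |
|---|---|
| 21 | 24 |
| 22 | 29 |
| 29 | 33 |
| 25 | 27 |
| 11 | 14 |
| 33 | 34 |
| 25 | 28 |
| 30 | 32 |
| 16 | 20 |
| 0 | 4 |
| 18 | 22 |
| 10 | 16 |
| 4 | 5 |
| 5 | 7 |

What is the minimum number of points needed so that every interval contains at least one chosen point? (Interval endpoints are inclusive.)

Process intervals by earliest right end; each time one isn't hit yet, stab at its right endpoint.
Sorted: [0,4] [4,5] [5,7] [11,14] [10,16] [16,20] [18,22] [21,24] [25,27] [25,28] [22,29] [30,32] [29,33] [33,34]
{[0,4],[4,5]} hit by 4; {[5,7]} hit by 7; {[11,14],[10,16]} hit by 14; {[16,20],[18,22]} hit by 20; {[21,24]} hit by 24; {[25,27],[25,28],[22,29]} hit by 27; {[30,32],[29,33]} hit by 32; {[33,34]} hit by 34.
Points: 4, 7, 14, 20, 24, 27, 32, 34 (8 total).

8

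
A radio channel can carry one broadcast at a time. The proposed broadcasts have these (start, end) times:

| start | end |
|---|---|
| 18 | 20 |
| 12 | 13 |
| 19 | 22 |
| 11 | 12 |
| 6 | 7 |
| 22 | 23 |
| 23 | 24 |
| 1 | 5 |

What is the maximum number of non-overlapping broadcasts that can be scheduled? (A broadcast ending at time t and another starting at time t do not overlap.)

7

By end time: (1,5), (6,7), (11,12), (12,13), (18,20), (19,22), (22,23), (23,24).
Pick (1,5); next start ≥ 5 → (6,7); next start ≥ 7 → (11,12); next start ≥ 12 → (12,13); next start ≥ 13 → (18,20); next start ≥ 20 → (22,23); next start ≥ 23 → (23,24).
Selected 7 broadcasts.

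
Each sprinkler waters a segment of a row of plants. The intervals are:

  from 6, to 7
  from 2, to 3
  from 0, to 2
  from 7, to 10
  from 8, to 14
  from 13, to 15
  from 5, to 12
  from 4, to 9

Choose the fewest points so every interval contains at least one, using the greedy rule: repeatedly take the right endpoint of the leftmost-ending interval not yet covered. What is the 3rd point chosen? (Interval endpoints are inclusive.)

Process intervals by earliest right end; each time one isn't hit yet, stab at its right endpoint.
Sorted: [0,2] [2,3] [6,7] [4,9] [7,10] [5,12] [8,14] [13,15]
{[0,2],[2,3]} hit by 2; {[6,7],[4,9],[7,10],[5,12]} hit by 7; {[8,14],[13,15]} hit by 14.
Points: 2, 7, 14 (3 total).

14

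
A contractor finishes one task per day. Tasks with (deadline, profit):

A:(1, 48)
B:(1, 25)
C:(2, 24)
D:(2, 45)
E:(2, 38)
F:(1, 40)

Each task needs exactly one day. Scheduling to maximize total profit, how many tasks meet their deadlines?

Take jobs in profit order; each goes to the latest open slot no later than its deadline.
By profit: A(d1,48), D(d2,45), F(d1,40), E(d2,38), B(d1,25), C(d2,24)
A→slot 1; D→slot 2; F skipped; E skipped; B skipped; C skipped.
2 of 6 scheduled.

2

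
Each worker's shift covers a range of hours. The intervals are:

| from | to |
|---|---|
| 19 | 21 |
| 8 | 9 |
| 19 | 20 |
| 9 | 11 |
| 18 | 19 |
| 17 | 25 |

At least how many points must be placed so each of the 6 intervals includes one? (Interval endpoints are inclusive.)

2

Process intervals by earliest right end; each time one isn't hit yet, stab at its right endpoint.
Sorted: [8,9] [9,11] [18,19] [19,20] [19,21] [17,25]
{[8,9],[9,11]} hit by 9; {[18,19],[19,20],[19,21],[17,25]} hit by 19.
Points: 9, 19 (2 total).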